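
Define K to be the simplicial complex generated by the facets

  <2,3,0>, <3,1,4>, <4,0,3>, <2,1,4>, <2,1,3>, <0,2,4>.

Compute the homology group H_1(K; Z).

H_1 = 0.

Fix the vertex order 0 < 1 < 2 < 3 < 4 and write every simplex with vertices in increasing order. Then dim K = 2 and the simplices of K are:

  0-simplices (5): [0], [1], [2], [3], [4]
  1-simplices (9): [0,2], [0,3], [0,4], [1,2], [1,3], [1,4], [2,3], [2,4], [3,4]
  2-simplices (6): [0,2,3], [0,2,4], [0,3,4], [1,2,3], [1,2,4], [1,3,4]

giving chain groups C_0 ≅ Z^5, C_1 ≅ Z^9, C_2 ≅ Z^6.

The boundary map ∂_1: C_1 → C_0 sends each edge [p,q] (with p < q) to q − p.
As a 5×9 matrix over Z this has rank 4, with invariant factors (1,1,1,1).

The boundary map ∂_2: C_2 → C_1 acts by ∂[p,q,r] = [q,r] − [p,r] + [p,q]. For instance
  ∂[0,3,4] = [3,4] − [0,4] + [0,3],
  ∂[1,2,4] = [2,4] − [1,4] + [1,2].
The resulting 9×6 matrix has rank 5, and its Smith normal form has invariant factors (1,1,1,1,1).

Computing H_k = (kernel of ∂_k) / (image of ∂_{k+1}):

  H_1: rank ker ∂_1 − rank ∂_2 = (9 − 4) − 5 = 0, and the invariant factors of ∂_2 are all 1, so H_1 = 0.

(K is a triangulation of the 2-sphere S^2.)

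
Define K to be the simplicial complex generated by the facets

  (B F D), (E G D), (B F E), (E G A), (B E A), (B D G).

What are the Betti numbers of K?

We work with the vertex ordering A < B < D < E < F < G. The simplices of K, each written with vertices in increasing order, are:

  0-simplices (6): A, B, D, E, F, G
  1-simplices (12): AB, AE, AG, BD, BE, BF, BG, DE, DF, DG, EF, EG
  2-simplices (6): ABE, AEG, BDF, BDG, BEF, DEG

Hence C_0 ≅ Z^6, C_1 ≅ Z^12, C_2 ≅ Z^6.

The boundary map ∂_1: C_1 → C_0 is given by ∂[p,q] = [q] − [p]. For instance
  ∂EF = F − E.
The resulting 6×12 matrix has rank 5, and its Smith normal form has invariant factors (1,1,1,1,1).

∂_2: C_2 → C_1 sends each 2-simplex [p,q,r] to [q,r] − [p,r] + [p,q]. For instance
  ∂BDG = DG − BG + BD,
  ∂BDF = DF − BF + BD.
The 12×6 boundary matrix has rank 6 and Smith normal form diag(1,1,1,1,1,1).

From H_k ≅ ker(∂_k) / im(∂_{k+1}) we obtain:

  H_0: rank C_0 − rank ∂_1 = 6 − 5 = 1, and the invariant factors of ∂_1 are all 1, so H_0 = Z.
  H_1: rank ker ∂_1 − rank ∂_2 = (12 − 5) − 6 = 1, and the invariant factors of ∂_2 are all 1, so H_1 = Z.
  H_2: rank ker ∂_2 − rank ∂_3 = (6 − 6) − 0 = 0, and there is no ∂_3, so H_2 = 0.

As a check, the Euler characteristic is 6 − 12 + 6 = 0, which agrees with 1 − 1 + 0 = 0.

Hence the Betti numbers are b_0 = 1, b_1 = 1, b_2 = 0.

b_0 = 1, b_1 = 1, b_2 = 0.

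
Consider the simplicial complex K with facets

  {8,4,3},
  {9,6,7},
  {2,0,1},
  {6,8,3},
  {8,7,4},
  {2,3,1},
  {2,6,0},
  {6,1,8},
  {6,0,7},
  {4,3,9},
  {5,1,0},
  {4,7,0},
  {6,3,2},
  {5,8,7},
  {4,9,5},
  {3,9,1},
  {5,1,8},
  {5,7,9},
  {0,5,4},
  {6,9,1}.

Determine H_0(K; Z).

K has 10 vertices, 30 edges, 20 triangles.
rank ∂_0 = 0, rank ∂_1 = 9 ⇒ b_0 = 10 − 0 − 9 = 1; all invariant factors of ∂_1 are 1 so no torsion. So H_0 = Z.

H_0 ≅ Z.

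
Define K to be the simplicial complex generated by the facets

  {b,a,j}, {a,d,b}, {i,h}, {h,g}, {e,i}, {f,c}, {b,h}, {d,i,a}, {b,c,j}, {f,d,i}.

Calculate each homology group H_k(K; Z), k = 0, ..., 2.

Order the vertices as a < b < c < d < e < f < g < h < i < j. Listing each simplex with vertices in this order, K has dimension 2 with simplices:

  0-simplices (10): a, b, c, d, e, f, g, h, i, j
  1-simplices (16): ab, ad, ai, aj, bc, bd, bh, bj, cf, cj, df, di, ei, fi, gh, hi
  2-simplices (5): abd, abj, adi, bcj, dfi

Hence C_0 ≅ Z^10, C_1 ≅ Z^16, C_2 ≅ Z^5.

∂_1: C_1 → C_0 is given by ∂[p,q] = [q] − [p]. For instance
  ∂df = f − d.
This gives a 10×16 integer matrix of rank 9; reducing to Smith normal form yields diagonal entries (1,1,1,1,1,1,1,1,1).

Boundary ∂_2: C_2 → C_1 acts by ∂[p,q,r] = [q,r] − [p,r] + [p,q]. For instance
  ∂abd = bd − ad + ab,
  ∂adi = di − ai + ad.
The resulting 16×5 matrix has rank 5, and its Smith normal form has invariant factors (1,1,1,1,1).

From H_k ≅ ker(∂_k) / im(∂_{k+1}) we obtain:

  H_0: rank C_0 − rank ∂_1 = 10 − 9 = 1, and the invariant factors of ∂_1 are all 1, so H_0 = Z.
  H_1: rank ker ∂_1 − rank ∂_2 = (16 − 9) − 5 = 2, and the invariant factors of ∂_2 are all 1, so H_1 = Z^2.
  H_2: rank ker ∂_2 − rank ∂_3 = (5 − 5) − 0 = 0, and there is no ∂_3, so H_2 = 0.

As a check, the Euler characteristic is 10 − 16 + 5 = -1, which agrees with 1 − 2 + 0 = -1.

H_0 = Z,  H_1 = Z^2,  H_2 = 0.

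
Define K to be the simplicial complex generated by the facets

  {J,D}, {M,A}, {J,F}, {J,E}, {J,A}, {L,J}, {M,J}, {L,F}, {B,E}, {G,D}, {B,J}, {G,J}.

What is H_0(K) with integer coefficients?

Order the vertices as A < B < D < E < F < G < J < L < M. Listing each simplex with vertices in this order, K has dimension 1 with simplices:

  0-simplices (9): A, B, D, E, F, G, J, L, M
  1-simplices (12): AJ, AM, BE, BJ, DG, DJ, EJ, FJ, FL, GJ, JL, JM

so the chain groups are C_0 ≅ Z^9, C_1 ≅ Z^12.

∂_1: C_1 → C_0 maps an edge to its endpoints' difference, ∂[p,q] = q − p. For instance
  ∂GJ = J − G.
This gives a 9×12 integer matrix of rank 8; reducing to Smith normal form yields diagonal entries (1,1,1,1,1,1,1,1).

Reading off H_k = ker ∂_k / im ∂_{k+1}:

  H_0: rank C_0 − rank ∂_1 = 9 − 8 = 1, and the invariant factors of ∂_1 are all 1, so H_0 = Z.

(K is a triangulation of a wedge of 4 circles.)

H_0 ≅ Z.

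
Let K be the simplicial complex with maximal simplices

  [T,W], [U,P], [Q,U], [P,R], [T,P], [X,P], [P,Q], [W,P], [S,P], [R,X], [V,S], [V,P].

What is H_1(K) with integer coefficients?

H_1 = Z^4.

Fix the vertex order P < Q < R < S < T < U < V < W < X and write every simplex with vertices in increasing order. Then dim K = 1 and the simplices of K are:

  0-simplices (9): P, Q, R, S, T, U, V, W, X
  1-simplices (12): PQ, PR, PS, PT, PU, PV, PW, PX, QU, RX, SV, TW

giving chain groups C_0 ≅ Z^9, C_1 ≅ Z^12.

The boundary map ∂_1: C_1 → C_0 sends each edge [p,q] (with p < q) to q − p.
As a 9×12 matrix over Z this has rank 8, with invariant factors (1,1,1,1,1,1,1,1).

Now H_k = ker ∂_k / im ∂_{k+1}, so:

  H_1: rank ker ∂_1 − rank ∂_2 = (12 − 8) − 0 = 4, and there is no ∂_2, so H_1 ≅ Z^4.

(K is a triangulation of a wedge of 4 circles.)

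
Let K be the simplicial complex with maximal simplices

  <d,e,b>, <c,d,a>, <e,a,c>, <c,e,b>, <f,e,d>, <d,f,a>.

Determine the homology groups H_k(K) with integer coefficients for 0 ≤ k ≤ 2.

We work with the vertex ordering a < b < c < d < e < f. The simplices of K, each written with vertices in increasing order, are:

  0-simplices (6): a, b, c, d, e, f
  1-simplices (12): ac, ad, ae, af, bc, bd, be, cd, ce, de, df, ef
  2-simplices (6): acd, ace, adf, bce, bde, def

giving chain groups C_0 ≅ Z^6, C_1 ≅ Z^12, C_2 ≅ Z^6.

∂_1: C_1 → C_0 sends each edge [p,q] (with p < q) to q − p.
This gives a 6×12 integer matrix of rank 5; reducing to Smith normal form yields diagonal entries (1,1,1,1,1).

∂_2: C_2 → C_1 acts by ∂[p,q,r] = [q,r] − [p,r] + [p,q]. For instance
  ∂ace = ce − ae + ac,
  ∂acd = cd − ad + ac.
This gives a 12×6 integer matrix of rank 6; reducing to Smith normal form yields diagonal entries (1,1,1,1,1,1).

Reading off H_k = ker ∂_k / im ∂_{k+1}:

  H_0: rank C_0 − rank ∂_1 = 6 − 5 = 1, and the invariant factors of ∂_1 are all 1, so H_0 = Z.
  H_1: rank ker ∂_1 − rank ∂_2 = (12 − 5) − 6 = 1, and the invariant factors of ∂_2 are all 1, so H_1 = Z.
  H_2: rank ker ∂_2 − rank ∂_3 = (6 − 6) − 0 = 0, and there is no ∂_3, so H_2 = 0.

H_0 = Z,  H_1 = Z,  H_2 = 0.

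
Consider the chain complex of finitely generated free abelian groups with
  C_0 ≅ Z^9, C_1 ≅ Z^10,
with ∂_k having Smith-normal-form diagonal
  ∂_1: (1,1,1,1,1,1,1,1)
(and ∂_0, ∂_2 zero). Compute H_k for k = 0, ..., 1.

H_0 ≅ Z,  H_1 ≅ Z^2.

H_0: b_0 = 9 − 0 − 8 = 1; torsion from ∂_1 factors > 1: none. So H_0 ≅ Z.
H_1: b_1 = 10 − 8 − 0 = 2; torsion from ∂_2 factors > 1: none. So H_1 ≅ Z^2.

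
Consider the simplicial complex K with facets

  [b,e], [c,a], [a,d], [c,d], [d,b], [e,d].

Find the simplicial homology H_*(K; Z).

Order the vertices as a < b < c < d < e. Listing each simplex with vertices in this order, K has dimension 1 with simplices:

  0-simplices (5): a, b, c, d, e
  1-simplices (6): ac, ad, bd, be, cd, de

Hence C_0 ≅ Z^5, C_1 ≅ Z^6.

∂_1: C_1 → C_0 maps an edge to its endpoints' difference, ∂[p,q] = q − p.
As a 5×6 matrix over Z this has rank 4, with invariant factors (1,1,1,1).

Now H_k = ker ∂_k / im ∂_{k+1}, so:

  H_0: rank C_0 − rank ∂_1 = 5 − 4 = 1, and the invariant factors of ∂_1 are all 1, so H_0 = Z.
  H_1: rank ker ∂_1 − rank ∂_2 = (6 − 4) − 0 = 2, and there is no ∂_2, so H_1 = Z^2.

As a check, the Euler characteristic is 5 − 6 = -1, which agrees with 1 − 2 = -1.

H_0 = Z,  H_1 = Z^2.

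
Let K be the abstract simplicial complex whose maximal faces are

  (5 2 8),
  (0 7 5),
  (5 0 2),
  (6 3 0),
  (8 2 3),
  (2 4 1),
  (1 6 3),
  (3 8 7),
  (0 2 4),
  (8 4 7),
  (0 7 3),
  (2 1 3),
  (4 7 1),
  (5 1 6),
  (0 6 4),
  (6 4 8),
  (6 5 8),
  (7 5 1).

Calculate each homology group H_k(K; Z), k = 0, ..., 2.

H_0 = Z,  H_1 = Z^2,  H_2 = Z.

K has 9 vertices, 27 edges, 18 triangles.
rank ∂_0 = 0, rank ∂_1 = 8 ⇒ b_0 = 9 − 0 − 8 = 1; all invariant factors of ∂_1 are 1 so no torsion. So H_0 ≅ Z.
rank ∂_1 = 8, rank ∂_2 = 17 ⇒ b_1 = 27 − 8 − 17 = 2; all invariant factors of ∂_2 are 1 so no torsion. So H_1 ≅ Z^2.
rank ∂_2 = 17, rank ∂_3 = 0 ⇒ b_2 = 18 − 17 − 0 = 1. So H_2 ≅ Z.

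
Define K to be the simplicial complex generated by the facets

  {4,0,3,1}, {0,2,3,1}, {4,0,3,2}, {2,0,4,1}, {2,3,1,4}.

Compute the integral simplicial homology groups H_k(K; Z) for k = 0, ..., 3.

Take the total order 0 < 1 < 2 < 3 < 4 on the vertex set. Then K (dimension 3) consists of the simplices:

  0-simplices (5): [0], [1], [2], [3], [4]
  1-simplices (10): [0,1], [0,2], [0,3], [0,4], [1,2], [1,3], [1,4], [2,3], [2,4], [3,4]
  2-simplices (10): [0,1,2], [0,1,3], [0,1,4], [0,2,3], [0,2,4], [0,3,4], [1,2,3], [1,2,4], [1,3,4], [2,3,4]
  3-simplices (5): [0,1,2,3], [0,1,2,4], [0,1,3,4], [0,2,3,4], [1,2,3,4]

so the chain groups are C_0 ≅ Z^5, C_1 ≅ Z^10, C_2 ≅ Z^10, C_3 ≅ Z^5.

The boundary map ∂_1: C_1 → C_0 sends each edge [p,q] (with p < q) to q − p. For instance
  ∂[1,3] = [3] − [1].
As a 5×10 matrix over Z this has rank 4, with invariant factors (1,1,1,1).

The boundary map ∂_2: C_2 → C_1 maps a triangle to the signed sum of its edges. For instance
  ∂[0,1,3] = [1,3] − [0,3] + [0,1],
  ∂[0,1,2] = [1,2] − [0,2] + [0,1].
This gives a 10×10 integer matrix of rank 6; reducing to Smith normal form yields diagonal entries (1,1,1,1,1,1).

The boundary map ∂_3: C_3 → C_2 sends each 3-simplex σ to the alternating sum Σ_i (−1)^i (σ with its i-th vertex removed). For instance
  ∂[0,1,3,4] = [1,3,4] − [0,3,4] + [0,1,4] − [0,1,3],
  ∂[0,1,2,3] = [1,2,3] − [0,2,3] + [0,1,3] − [0,1,2].
As a 10×5 matrix over Z this has rank 4, with invariant factors (1,1,1,1).

Computing H_k = (kernel of ∂_k) / (image of ∂_{k+1}):

  H_0: rank C_0 − rank ∂_1 = 5 − 4 = 1, and the invariant factors of ∂_1 are all 1, so H_0 ≅ Z.
  H_1: rank ker ∂_1 − rank ∂_2 = (10 − 4) − 6 = 0, and the invariant factors of ∂_2 are all 1, so H_1 ≅ 0.
  H_2: rank ker ∂_2 − rank ∂_3 = (10 − 6) − 4 = 0, and the invariant factors of ∂_3 are all 1, so H_2 ≅ 0.
  H_3: rank ker ∂_3 − rank ∂_4 = (5 − 4) − 0 = 1, and there is no ∂_4, so H_3 ≅ Z.

(K is a triangulation of the 3-sphere S^3.)

H_0 ≅ Z,  H_1 = 0,  H_2 = 0,  H_3 ≅ Z.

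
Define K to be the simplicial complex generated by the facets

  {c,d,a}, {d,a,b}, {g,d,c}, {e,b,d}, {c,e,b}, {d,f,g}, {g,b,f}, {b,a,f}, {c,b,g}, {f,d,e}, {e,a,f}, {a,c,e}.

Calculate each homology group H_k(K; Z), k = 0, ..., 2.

H_0 ≅ Z,  H_1 ≅ Z/2,  H_2 = 0.

K has 7 vertices, 18 edges, 12 triangles.
rank ∂_0 = 0, rank ∂_1 = 6 ⇒ b_0 = 7 − 0 − 6 = 1; all invariant factors of ∂_1 are 1 so no torsion. So H_0 ≅ Z.
rank ∂_1 = 6, rank ∂_2 = 12 ⇒ b_1 = 18 − 6 − 12 = 0; ∂_2 has invariant factor(s) [2] giving torsion. So H_1 ≅ Z/2.
rank ∂_2 = 12, rank ∂_3 = 0 ⇒ b_2 = 12 − 12 − 0 = 0. So H_2 ≅ 0.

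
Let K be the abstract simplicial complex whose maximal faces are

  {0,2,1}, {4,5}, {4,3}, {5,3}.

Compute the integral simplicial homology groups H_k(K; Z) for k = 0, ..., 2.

H_0 ≅ Z^2,  H_1 ≅ Z,  H_2 = 0.

Take the total order 0 < 1 < 2 < 3 < 4 < 5 on the vertex set. Then K (dimension 2) consists of the simplices:

  0-simplices (6): [0], [1], [2], [3], [4], [5]
  1-simplices (6): [0,1], [0,2], [1,2], [3,4], [3,5], [4,5]
  2-simplices (1): [0,1,2]

so the chain groups are C_0 ≅ Z^6, C_1 ≅ Z^6, C_2 ≅ Z^1.

∂_1: C_1 → C_0 is given by ∂[p,q] = [q] − [p].
The resulting 6×6 matrix has rank 4, and its Smith normal form has invariant factors (1,1,1,1).

Boundary ∂_2: C_2 → C_1 maps a triangle to the signed sum of its edges. For instance
  ∂[0,1,2] = [1,2] − [0,2] + [0,1].
The 6×1 boundary matrix has rank 1 and Smith normal form diag(1).

Reading off H_k = ker ∂_k / im ∂_{k+1}:

  H_0: rank C_0 − rank ∂_1 = 6 − 4 = 2, and the invariant factors of ∂_1 are all 1, so H_0 ≅ Z^2.
  H_1: rank ker ∂_1 − rank ∂_2 = (6 − 4) − 1 = 1, and the invariant factors of ∂_2 are all 1, so H_1 ≅ Z.
  H_2: rank ker ∂_2 − rank ∂_3 = (1 − 1) − 0 = 0, and there is no ∂_3, so H_2 ≅ 0.

(K is a triangulation of the disjoint union of the circle S^1 and the 2-simplex.)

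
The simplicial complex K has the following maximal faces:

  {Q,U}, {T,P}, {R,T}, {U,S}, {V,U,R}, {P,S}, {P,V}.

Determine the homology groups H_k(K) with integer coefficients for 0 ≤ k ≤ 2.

H_0 = Z,  H_1 = Z^2,  H_2 = 0.

Order the vertices as P < Q < R < S < T < U < V. Listing each simplex with vertices in this order, K has dimension 2 with simplices:

  0-simplices (7): P, Q, R, S, T, U, V
  1-simplices (9): PS, PT, PV, QU, RT, RU, RV, SU, UV
  2-simplices (1): RUV

giving chain groups C_0 ≅ Z^7, C_1 ≅ Z^9, C_2 ≅ Z^1.

Boundary ∂_1: C_1 → C_0 sends each edge [p,q] (with p < q) to q − p.
The 7×9 boundary matrix has rank 6 and Smith normal form diag(1,1,1,1,1,1).

Boundary ∂_2: C_2 → C_1 acts by ∂[p,q,r] = [q,r] − [p,r] + [p,q]. For instance
  ∂RUV = UV − RV + RU.
The resulting 9×1 matrix has rank 1, and its Smith normal form has invariant factors (1).

From H_k ≅ ker(∂_k) / im(∂_{k+1}) we obtain:

  H_0: rank C_0 − rank ∂_1 = 7 − 6 = 1, and the invariant factors of ∂_1 are all 1, so H_0 = Z.
  H_1: rank ker ∂_1 − rank ∂_2 = (9 − 6) − 1 = 2, and the invariant factors of ∂_2 are all 1, so H_1 = Z^2.
  H_2: rank ker ∂_2 − rank ∂_3 = (1 − 1) − 0 = 0, and there is no ∂_3, so H_2 = 0.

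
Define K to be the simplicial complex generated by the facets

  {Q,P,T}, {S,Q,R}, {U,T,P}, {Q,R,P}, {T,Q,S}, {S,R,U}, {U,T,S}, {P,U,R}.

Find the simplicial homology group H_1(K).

H_1 = 0.

K has 6 vertices, 12 edges, 8 triangles.
rank ∂_1 = 5, rank ∂_2 = 7 ⇒ b_1 = 12 − 5 − 7 = 0; all invariant factors of ∂_2 are 1 so no torsion. So H_1 = 0.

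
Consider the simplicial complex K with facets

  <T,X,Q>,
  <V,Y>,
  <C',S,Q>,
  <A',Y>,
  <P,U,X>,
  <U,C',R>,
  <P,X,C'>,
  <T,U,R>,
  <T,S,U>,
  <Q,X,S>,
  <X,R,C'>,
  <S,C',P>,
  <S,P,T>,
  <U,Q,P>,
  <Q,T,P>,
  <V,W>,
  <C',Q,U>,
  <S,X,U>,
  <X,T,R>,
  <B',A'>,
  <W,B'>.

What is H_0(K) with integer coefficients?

H_0 = Z^2.

Order the vertices as P < Q < R < S < T < U < V < W < X < Y < A' < B' < C'. Listing each simplex with vertices in this order, K has dimension 2 with simplices:

  0-simplices (13): [P], [Q], [R], [S], [T], [U], [V], [W], [X], [Y], [A'], [B'], [C']
  1-simplices (29): (29 of them)
  2-simplices (16): [P,Q,T], [P,Q,U], [P,S,T], [P,S,C'], [P,U,X], [P,X,C'], [Q,S,X], [Q,S,C'], [Q,T,X], [Q,U,C'], [R,T,U], [R,T,X], [R,U,C'], [R,X,C'], [S,T,U], [S,U,X]

giving chain groups C_0 ≅ Z^13, C_1 ≅ Z^29, C_2 ≅ Z^16.

∂_1: C_1 → C_0 sends each edge [p,q] (with p < q) to q − p.
The 13×29 boundary matrix has rank 11 and Smith normal form diag(1,1,1,1,1,1,1,1,1,1,1).

∂_2: C_2 → C_1 acts by ∂[p,q,r] = [q,r] − [p,r] + [p,q]. For instance
  ∂[R,T,X] = [T,X] − [R,X] + [R,T],
  ∂[Q,T,X] = [T,X] − [Q,X] + [Q,T].
This gives a 29×16 integer matrix of rank 15; reducing to Smith normal form yields diagonal entries (1,1,1,1,1,1,1,1,1,1,1,1,1,1,1).

Now H_k = ker ∂_k / im ∂_{k+1}, so:

  H_0: rank C_0 − rank ∂_1 = 13 − 11 = 2, and the invariant factors of ∂_1 are all 1, so H_0 ≅ Z^2.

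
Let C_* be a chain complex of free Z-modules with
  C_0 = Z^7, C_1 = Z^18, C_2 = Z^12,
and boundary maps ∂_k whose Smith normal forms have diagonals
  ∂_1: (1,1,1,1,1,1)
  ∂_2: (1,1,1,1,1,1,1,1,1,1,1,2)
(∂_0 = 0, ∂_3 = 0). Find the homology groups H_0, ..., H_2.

H_0 = Z,  H_1 = Z/2Z,  H_2 = 0.

H_0: b_0 = 7 − 0 − 6 = 1; torsion from ∂_1 factors > 1: none. So H_0 = Z.
H_1: b_1 = 18 − 6 − 12 = 0; torsion from ∂_2 factors > 1: [2]. So H_1 = Z/2Z.
H_2: b_2 = 12 − 12 − 0 = 0; torsion from ∂_3 factors > 1: none. So H_2 = 0.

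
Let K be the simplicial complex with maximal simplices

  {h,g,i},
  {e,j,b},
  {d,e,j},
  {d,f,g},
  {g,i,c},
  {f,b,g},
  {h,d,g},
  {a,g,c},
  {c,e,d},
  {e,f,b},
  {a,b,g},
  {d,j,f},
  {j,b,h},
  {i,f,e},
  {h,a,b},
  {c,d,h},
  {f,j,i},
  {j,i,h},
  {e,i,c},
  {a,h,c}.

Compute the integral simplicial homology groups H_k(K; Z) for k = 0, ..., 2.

K has 10 vertices, 30 edges, 20 triangles.
rank ∂_0 = 0, rank ∂_1 = 9 ⇒ b_0 = 10 − 0 − 9 = 1; all invariant factors of ∂_1 are 1 so no torsion. So H_0 = Z.
rank ∂_1 = 9, rank ∂_2 = 20 ⇒ b_1 = 30 − 9 − 20 = 1; ∂_2 has invariant factor(s) [2] giving torsion. So H_1 = Z ⊕ Z/2.
rank ∂_2 = 20, rank ∂_3 = 0 ⇒ b_2 = 20 − 20 − 0 = 0. So H_2 = 0.

H_0 ≅ Z,  H_1 ≅ Z ⊕ Z/2,  H_2 = 0.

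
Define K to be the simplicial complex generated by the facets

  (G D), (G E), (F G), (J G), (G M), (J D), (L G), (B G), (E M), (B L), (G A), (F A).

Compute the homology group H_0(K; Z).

H_0 ≅ Z.

Take the total order A < B < D < E < F < G < J < L < M on the vertex set. Then K (dimension 1) consists of the simplices:

  0-simplices (9): A, B, D, E, F, G, J, L, M
  1-simplices (12): AF, AG, BG, BL, DG, DJ, EG, EM, FG, GJ, GL, GM

so the chain groups are C_0 ≅ Z^9, C_1 ≅ Z^12.

The boundary map ∂_1: C_1 → C_0 is given by ∂[p,q] = [q] − [p]. For instance
  ∂DG = G − D.
The 9×12 boundary matrix has rank 8 and Smith normal form diag(1,1,1,1,1,1,1,1).

Reading off H_k = ker ∂_k / im ∂_{k+1}:

  H_0: rank C_0 − rank ∂_1 = 9 − 8 = 1, and the invariant factors of ∂_1 are all 1, so H_0 = Z.

(K is a triangulation of a wedge of 4 circles.)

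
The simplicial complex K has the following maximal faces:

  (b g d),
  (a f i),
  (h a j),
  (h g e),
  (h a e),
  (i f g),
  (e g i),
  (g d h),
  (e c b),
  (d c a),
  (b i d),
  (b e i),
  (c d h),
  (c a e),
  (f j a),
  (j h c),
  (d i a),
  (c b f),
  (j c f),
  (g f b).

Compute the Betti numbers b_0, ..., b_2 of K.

Order the vertices as a < b < c < d < e < f < g < h < i < j. Listing each simplex with vertices in this order, K has dimension 2 with simplices:

  0-simplices (10): a, b, c, d, e, f, g, h, i, j
  1-simplices (30): ac, ad, ae, af, ah, ai, aj, bc, bd, be, bf, bg, bi, cd, ce, cf, ch, cj, dg, dh, di, eg, eh, ei, fg, fi, fj, gh, gi, hj
  2-simplices (20): acd, ace, adi, aeh, afi, afj, ahj, bce, bcf, bdg, bdi, bei, bfg, cdh, cfj, chj, dgh, egh, egi, fgi

Hence C_0 ≅ Z^10, C_1 ≅ Z^30, C_2 ≅ Z^20.

The boundary map ∂_1: C_1 → C_0 sends each edge [p,q] (with p < q) to q − p.
The resulting 10×30 matrix has rank 9, and its Smith normal form has invariant factors (1,1,1,1,1,1,1,1,1).

Boundary ∂_2: C_2 → C_1 acts by ∂[p,q,r] = [q,r] − [p,r] + [p,q]. For instance
  ∂bei = ei − bi + be,
  ∂cdh = dh − ch + cd.
The resulting 30×20 matrix has rank 20, and its Smith normal form has invariant factors (1,1,1,1,1,1,1,1,1,1,1,1,1,1,1,1,1,1,1,2).

Now H_k = ker ∂_k / im ∂_{k+1}, so:

  H_0: rank C_0 − rank ∂_1 = 10 − 9 = 1, and the invariant factors of ∂_1 are all 1, so H_0 ≅ Z.
  H_1: rank ker ∂_1 − rank ∂_2 = (30 − 9) − 20 = 1, and ∂_2 has invariant factor 2 > 1, so H_1 ≅ Z × Z/2.
  H_2: rank ker ∂_2 − rank ∂_3 = (20 − 20) − 0 = 0, and there is no ∂_3, so H_2 ≅ 0.

(K is a triangulation of the Klein bottle.)

Hence the Betti numbers are b_0 = 1, b_1 = 1, b_2 = 0.

b_0 = 1, b_1 = 1, b_2 = 0.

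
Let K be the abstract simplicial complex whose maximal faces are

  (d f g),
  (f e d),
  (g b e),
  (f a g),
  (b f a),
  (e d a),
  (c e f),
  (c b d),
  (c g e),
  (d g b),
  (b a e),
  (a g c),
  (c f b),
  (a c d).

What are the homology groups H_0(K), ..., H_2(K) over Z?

K has 7 vertices, 21 edges, 14 triangles.
rank ∂_0 = 0, rank ∂_1 = 6 ⇒ b_0 = 7 − 0 − 6 = 1; all invariant factors of ∂_1 are 1 so no torsion. So H_0 ≅ Z.
rank ∂_1 = 6, rank ∂_2 = 13 ⇒ b_1 = 21 − 6 − 13 = 2; all invariant factors of ∂_2 are 1 so no torsion. So H_1 ≅ Z^2.
rank ∂_2 = 13, rank ∂_3 = 0 ⇒ b_2 = 14 − 13 − 0 = 1. So H_2 ≅ Z.

H_0 = Z,  H_1 = Z^2,  H_2 = Z.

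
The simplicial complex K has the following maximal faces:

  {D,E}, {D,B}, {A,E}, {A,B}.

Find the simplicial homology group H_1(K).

H_1 ≅ Z.

Take the total order A < B < D < E on the vertex set. Then K (dimension 1) consists of the simplices:

  0-simplices (4): A, B, D, E
  1-simplices (4): AB, AE, BD, DE

so the chain groups are C_0 ≅ Z^4, C_1 ≅ Z^4.

Boundary ∂_1: C_1 → C_0 sends each edge [p,q] (with p < q) to q − p.
The 4×4 boundary matrix has rank 3 and Smith normal form diag(1,1,1).

Reading off H_k = ker ∂_k / im ∂_{k+1}:

  H_1: rank ker ∂_1 − rank ∂_2 = (4 − 3) − 0 = 1, and there is no ∂_2, so H_1 = Z.

(K is a triangulation of the circle S^1.)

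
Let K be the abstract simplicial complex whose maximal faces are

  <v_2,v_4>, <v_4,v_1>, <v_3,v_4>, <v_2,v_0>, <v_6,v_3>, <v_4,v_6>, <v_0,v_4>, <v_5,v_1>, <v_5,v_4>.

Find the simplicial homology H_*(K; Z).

Take the total order v_0 < v_1 < v_2 < v_3 < v_4 < v_5 < v_6 on the vertex set. Then K (dimension 1) consists of the simplices:

  0-simplices (7): [v_0], [v_1], [v_2], [v_3], [v_4], [v_5], [v_6]
  1-simplices (9): [v_0,v_2], [v_0,v_4], [v_1,v_4], [v_1,v_5], [v_2,v_4], [v_3,v_4], [v_3,v_6], [v_4,v_5], [v_4,v_6]

so the chain groups are C_0 ≅ Z^7, C_1 ≅ Z^9.

The boundary map ∂_1: C_1 → C_0 sends each edge [p,q] (with p < q) to q − p.
The 7×9 boundary matrix has rank 6 and Smith normal form diag(1,1,1,1,1,1).

Now H_k = ker ∂_k / im ∂_{k+1}, so:

  H_0: rank C_0 − rank ∂_1 = 7 − 6 = 1, and the invariant factors of ∂_1 are all 1, so H_0 = Z.
  H_1: rank ker ∂_1 − rank ∂_2 = (9 − 6) − 0 = 3, and there is no ∂_2, so H_1 = Z^3.

H_0 ≅ Z,  H_1 ≅ Z^3.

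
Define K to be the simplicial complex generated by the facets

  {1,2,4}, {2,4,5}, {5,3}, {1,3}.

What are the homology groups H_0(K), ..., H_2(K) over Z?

Order the vertices as 1 < 2 < 3 < 4 < 5. Listing each simplex with vertices in this order, K has dimension 2 with simplices:

  0-simplices (5): [1], [2], [3], [4], [5]
  1-simplices (7): [1,2], [1,3], [1,4], [2,4], [2,5], [3,5], [4,5]
  2-simplices (2): [1,2,4], [2,4,5]

so the chain groups are C_0 ≅ Z^5, C_1 ≅ Z^7, C_2 ≅ Z^2.

∂_1: C_1 → C_0 maps an edge to its endpoints' difference, ∂[p,q] = q − p. For instance
  ∂[1,2] = [2] − [1].
The resulting 5×7 matrix has rank 4, and its Smith normal form has invariant factors (1,1,1,1).

Boundary ∂_2: C_2 → C_1 sends each 2-simplex [p,q,r] to [q,r] − [p,r] + [p,q]. For instance
  ∂[1,2,4] = [2,4] − [1,4] + [1,2],
  ∂[2,4,5] = [4,5] − [2,5] + [2,4].
The 7×2 boundary matrix has rank 2 and Smith normal form diag(1,1).

From H_k ≅ ker(∂_k) / im(∂_{k+1}) we obtain:

  H_0: rank C_0 − rank ∂_1 = 5 − 4 = 1, and the invariant factors of ∂_1 are all 1, so H_0 ≅ Z.
  H_1: rank ker ∂_1 − rank ∂_2 = (7 − 4) − 2 = 1, and the invariant factors of ∂_2 are all 1, so H_1 ≅ Z.
  H_2: rank ker ∂_2 − rank ∂_3 = (2 − 2) − 0 = 0, and there is no ∂_3, so H_2 ≅ 0.

As a check, the Euler characteristic is 5 − 7 + 2 = 0, which agrees with 1 − 1 + 0 = 0.

H_0 = Z,  H_1 = Z,  H_2 = 0.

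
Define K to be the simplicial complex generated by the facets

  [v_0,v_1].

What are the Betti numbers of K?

b_0 = 1, b_1 = 0.

Take the total order v_0 < v_1 on the vertex set. Then K (dimension 1) consists of the simplices:

  0-simplices (2): [v_0], [v_1]
  1-simplices (1): [v_0,v_1]

giving chain groups C_0 ≅ Z^2, C_1 ≅ Z^1.

Boundary ∂_1: C_1 → C_0 sends each edge [p,q] (with p < q) to q − p. For instance
  ∂[v_0,v_1] = [v_1] − [v_0].
This gives a 2×1 integer matrix of rank 1; reducing to Smith normal form yields diagonal entries (1).

Reading off H_k = ker ∂_k / im ∂_{k+1}:

  H_0: rank C_0 − rank ∂_1 = 2 − 1 = 1, and the invariant factors of ∂_1 are all 1, so H_0 ≅ Z.
  H_1: rank ker ∂_1 − rank ∂_2 = (1 − 1) − 0 = 0, and there is no ∂_2, so H_1 ≅ 0.

Hence the Betti numbers are b_0 = 1, b_1 = 0.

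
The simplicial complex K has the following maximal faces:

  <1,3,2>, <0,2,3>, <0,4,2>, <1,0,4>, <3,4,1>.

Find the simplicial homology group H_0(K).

Fix the vertex order 0 < 1 < 2 < 3 < 4 and write every simplex with vertices in increasing order. Then dim K = 2 and the simplices of K are:

  0-simplices (5): [0], [1], [2], [3], [4]
  1-simplices (10): [0,1], [0,2], [0,3], [0,4], [1,2], [1,3], [1,4], [2,3], [2,4], [3,4]
  2-simplices (5): [0,1,4], [0,2,3], [0,2,4], [1,2,3], [1,3,4]

so the chain groups are C_0 ≅ Z^5, C_1 ≅ Z^10, C_2 ≅ Z^5.

∂_1: C_1 → C_0 maps an edge to its endpoints' difference, ∂[p,q] = q − p.
This gives a 5×10 integer matrix of rank 4; reducing to Smith normal form yields diagonal entries (1,1,1,1).

∂_2: C_2 → C_1 acts by ∂[p,q,r] = [q,r] − [p,r] + [p,q]. For instance
  ∂[1,3,4] = [3,4] − [1,4] + [1,3],
  ∂[0,2,3] = [2,3] − [0,3] + [0,2].
This gives a 10×5 integer matrix of rank 5; reducing to Smith normal form yields diagonal entries (1,1,1,1,1).

Now H_k = ker ∂_k / im ∂_{k+1}, so:

  H_0: rank C_0 − rank ∂_1 = 5 − 4 = 1, and the invariant factors of ∂_1 are all 1, so H_0 = Z.

(K is a triangulation of the Möbius band.)

H_0 ≅ Z.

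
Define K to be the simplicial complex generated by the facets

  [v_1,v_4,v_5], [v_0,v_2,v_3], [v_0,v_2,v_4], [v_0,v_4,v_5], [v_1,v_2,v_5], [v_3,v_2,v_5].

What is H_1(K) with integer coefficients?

Take the total order v_0 < v_1 < v_2 < v_3 < v_4 < v_5 on the vertex set. Then K (dimension 2) consists of the simplices:

  0-simplices (6): [v_0], [v_1], [v_2], [v_3], [v_4], [v_5]
  1-simplices (12): [v_0,v_2], [v_0,v_3], [v_0,v_4], [v_0,v_5], [v_1,v_2], [v_1,v_4], [v_1,v_5], [v_2,v_3], [v_2,v_4], [v_2,v_5], [v_3,v_5], [v_4,v_5]
  2-simplices (6): [v_0,v_2,v_3], [v_0,v_2,v_4], [v_0,v_4,v_5], [v_1,v_2,v_5], [v_1,v_4,v_5], [v_2,v_3,v_5]

so the chain groups are C_0 ≅ Z^6, C_1 ≅ Z^12, C_2 ≅ Z^6.

The boundary map ∂_1: C_1 → C_0 sends each edge [p,q] (with p < q) to q − p.
The 6×12 boundary matrix has rank 5 and Smith normal form diag(1,1,1,1,1).

Boundary ∂_2: C_2 → C_1 sends each 2-simplex [p,q,r] to [q,r] − [p,r] + [p,q]. For instance
  ∂[v_0,v_2,v_4] = [v_2,v_4] − [v_0,v_4] + [v_0,v_2],
  ∂[v_2,v_3,v_5] = [v_3,v_5] − [v_2,v_5] + [v_2,v_3].
This gives a 12×6 integer matrix of rank 6; reducing to Smith normal form yields diagonal entries (1,1,1,1,1,1).

Reading off H_k = ker ∂_k / im ∂_{k+1}:

  H_1: rank ker ∂_1 − rank ∂_2 = (12 − 5) − 6 = 1, and the invariant factors of ∂_2 are all 1, so H_1 ≅ Z.

(K is a triangulation of the cylinder S^1 x I.)

H_1 ≅ Z.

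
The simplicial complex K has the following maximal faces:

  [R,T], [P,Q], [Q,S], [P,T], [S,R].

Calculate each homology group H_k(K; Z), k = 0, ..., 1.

H_0 = Z,  H_1 = Z.

We work with the vertex ordering P < Q < R < S < T. The simplices of K, each written with vertices in increasing order, are:

  0-simplices (5): P, Q, R, S, T
  1-simplices (5): PQ, PT, QS, RS, RT

so the chain groups are C_0 ≅ Z^5, C_1 ≅ Z^5.

∂_1: C_1 → C_0 sends each edge [p,q] (with p < q) to q − p.
The resulting 5×5 matrix has rank 4, and its Smith normal form has invariant factors (1,1,1,1).

Computing H_k = (kernel of ∂_k) / (image of ∂_{k+1}):

  H_0: rank C_0 − rank ∂_1 = 5 − 4 = 1, and the invariant factors of ∂_1 are all 1, so H_0 = Z.
  H_1: rank ker ∂_1 − rank ∂_2 = (5 − 4) − 0 = 1, and there is no ∂_2, so H_1 = Z.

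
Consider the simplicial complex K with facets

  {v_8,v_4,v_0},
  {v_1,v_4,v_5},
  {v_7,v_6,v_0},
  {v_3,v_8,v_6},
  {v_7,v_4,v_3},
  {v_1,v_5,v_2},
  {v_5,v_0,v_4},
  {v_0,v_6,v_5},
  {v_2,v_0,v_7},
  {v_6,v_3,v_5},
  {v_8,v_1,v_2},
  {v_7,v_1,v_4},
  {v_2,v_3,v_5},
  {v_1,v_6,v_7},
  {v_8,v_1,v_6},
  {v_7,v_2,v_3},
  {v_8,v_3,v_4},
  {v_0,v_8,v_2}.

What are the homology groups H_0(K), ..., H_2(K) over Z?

Fix the vertex order v_0 < v_1 < v_2 < v_3 < v_4 < v_5 < v_6 < v_7 < v_8 and write every simplex with vertices in increasing order. Then dim K = 2 and the simplices of K are:

  0-simplices (9): [v_0], [v_1], [v_2], [v_3], [v_4], [v_5], [v_6], [v_7], [v_8]
  1-simplices (27): (27 of them)
  2-simplices (18): (18 of them)

Hence C_0 ≅ Z^9, C_1 ≅ Z^27, C_2 ≅ Z^18.

The boundary map ∂_1: C_1 → C_0 is given by ∂[p,q] = [q] − [p]. For instance
  ∂[v_0,v_7] = [v_7] − [v_0].
The resulting 9×27 matrix has rank 8, and its Smith normal form has invariant factors (1,1,1,1,1,1,1,1).

The boundary map ∂_2: C_2 → C_1 sends each 2-simplex [p,q,r] to [q,r] − [p,r] + [p,q]. For instance
  ∂[v_1,v_2,v_8] = [v_2,v_8] − [v_1,v_8] + [v_1,v_2],
  ∂[v_3,v_6,v_8] = [v_6,v_8] − [v_3,v_8] + [v_3,v_6].
As a 27×18 matrix over Z this has rank 17, with invariant factors (1,1,1,1,1,1,1,1,1,1,1,1,1,1,1,1,1).

Reading off H_k = ker ∂_k / im ∂_{k+1}:

  H_0: rank C_0 − rank ∂_1 = 9 − 8 = 1, and the invariant factors of ∂_1 are all 1, so H_0 = Z.
  H_1: rank ker ∂_1 − rank ∂_2 = (27 − 8) − 17 = 2, and the invariant factors of ∂_2 are all 1, so H_1 = Z^2.
  H_2: rank ker ∂_2 − rank ∂_3 = (18 − 17) − 0 = 1, and there is no ∂_3, so H_2 = Z.

H_0 = Z,  H_1 = Z^2,  H_2 = Z.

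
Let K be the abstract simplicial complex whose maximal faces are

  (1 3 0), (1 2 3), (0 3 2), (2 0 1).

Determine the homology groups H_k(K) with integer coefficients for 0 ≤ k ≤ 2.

We work with the vertex ordering 0 < 1 < 2 < 3. The simplices of K, each written with vertices in increasing order, are:

  0-simplices (4): [0], [1], [2], [3]
  1-simplices (6): [0,1], [0,2], [0,3], [1,2], [1,3], [2,3]
  2-simplices (4): [0,1,2], [0,1,3], [0,2,3], [1,2,3]

so the chain groups are C_0 ≅ Z^4, C_1 ≅ Z^6, C_2 ≅ Z^4.

Boundary ∂_1: C_1 → C_0 is given by ∂[p,q] = [q] − [p]. For instance
  ∂[0,2] = [2] − [0].
The 4×6 boundary matrix has rank 3 and Smith normal form diag(1,1,1).

The boundary map ∂_2: C_2 → C_1 maps a triangle to the signed sum of its edges. For instance
  ∂[0,1,2] = [1,2] − [0,2] + [0,1],
  ∂[0,2,3] = [2,3] − [0,3] + [0,2].
This gives a 6×4 integer matrix of rank 3; reducing to Smith normal form yields diagonal entries (1,1,1).

Computing H_k = (kernel of ∂_k) / (image of ∂_{k+1}):

  H_0: rank C_0 − rank ∂_1 = 4 − 3 = 1, and the invariant factors of ∂_1 are all 1, so H_0 ≅ Z.
  H_1: rank ker ∂_1 − rank ∂_2 = (6 − 3) − 3 = 0, and the invariant factors of ∂_2 are all 1, so H_1 ≅ 0.
  H_2: rank ker ∂_2 − rank ∂_3 = (4 − 3) − 0 = 1, and there is no ∂_3, so H_2 ≅ Z.

As a check, the Euler characteristic is 4 − 6 + 4 = 2, which agrees with 1 − 0 + 1 = 2.
(K is a triangulation of the 2-sphere S^2.)

H_0 ≅ Z,  H_1 = 0,  H_2 ≅ Z.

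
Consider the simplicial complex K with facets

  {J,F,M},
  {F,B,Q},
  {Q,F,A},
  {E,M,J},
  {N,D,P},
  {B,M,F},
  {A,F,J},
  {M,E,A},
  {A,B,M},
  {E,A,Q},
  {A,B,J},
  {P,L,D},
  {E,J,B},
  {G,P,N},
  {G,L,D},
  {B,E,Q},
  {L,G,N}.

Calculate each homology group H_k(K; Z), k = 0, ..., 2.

Fix the vertex order A < B < D < E < F < G < J < L < M < N < P < Q and write every simplex with vertices in increasing order. Then dim K = 2 and the simplices of K are:

  0-simplices (12): A, B, D, E, F, G, J, L, M, N, P, Q
  1-simplices (28): AB, AE, AF, AJ, AM, AQ, BE, BF, BJ, BM, BQ, DG, DL, DN, DP, EJ, EM, EQ, FJ, FM, FQ, GL, GN, GP, JM, LN, LP, NP
  2-simplices (17): ABJ, ABM, AEM, AEQ, AFJ, AFQ, BEJ, BEQ, BFM, BFQ, DGL, DLP, DNP, EJM, FJM, GLN, GNP

so the chain groups are C_0 ≅ Z^12, C_1 ≅ Z^28, C_2 ≅ Z^17.

Boundary ∂_1: C_1 → C_0 sends each edge [p,q] (with p < q) to q − p. For instance
  ∂GP = P − G.
As a 12×28 matrix over Z this has rank 10, with invariant factors (1,1,1,1,1,1,1,1,1,1).

∂_2: C_2 → C_1 acts by ∂[p,q,r] = [q,r] − [p,r] + [p,q]. For instance
  ∂DLP = LP − DP + DL,
  ∂FJM = JM − FM + FJ.
The resulting 28×17 matrix has rank 17, and its Smith normal form has invariant factors (1,1,1,1,1,1,1,1,1,1,1,1,1,1,1,1,2).

Reading off H_k = ker ∂_k / im ∂_{k+1}:

  H_0: rank C_0 − rank ∂_1 = 12 − 10 = 2, and the invariant factors of ∂_1 are all 1, so H_0 ≅ Z^2.
  H_1: rank ker ∂_1 − rank ∂_2 = (28 − 10) − 17 = 1, and ∂_2 has invariant factor 2 > 1, so H_1 ≅ Z ⊕ Z/2.
  H_2: rank ker ∂_2 − rank ∂_3 = (17 − 17) − 0 = 0, and there is no ∂_3, so H_2 ≅ 0.

H_0 ≅ Z^2,  H_1 ≅ Z ⊕ Z/2,  H_2 = 0.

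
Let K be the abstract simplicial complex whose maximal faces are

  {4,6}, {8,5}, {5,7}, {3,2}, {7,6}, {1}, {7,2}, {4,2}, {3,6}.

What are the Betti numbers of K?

We work with the vertex ordering 1 < 2 < 3 < 4 < 5 < 6 < 7 < 8. The simplices of K, each written with vertices in increasing order, are:

  0-simplices (8): [1], [2], [3], [4], [5], [6], [7], [8]
  1-simplices (8): [2,3], [2,4], [2,7], [3,6], [4,6], [5,7], [5,8], [6,7]

Hence C_0 ≅ Z^8, C_1 ≅ Z^8.

The boundary map ∂_1: C_1 → C_0 is given by ∂[p,q] = [q] − [p]. For instance
  ∂[6,7] = [7] − [6].
This gives a 8×8 integer matrix of rank 6; reducing to Smith normal form yields diagonal entries (1,1,1,1,1,1).

Reading off H_k = ker ∂_k / im ∂_{k+1}:

  H_0: rank C_0 − rank ∂_1 = 8 − 6 = 2, and the invariant factors of ∂_1 are all 1, so H_0 ≅ Z^2.
  H_1: rank ker ∂_1 − rank ∂_2 = (8 − 6) − 0 = 2, and there is no ∂_2, so H_1 ≅ Z^2.

Hence the Betti numbers are b_0 = 2, b_1 = 2.

b_0 = 2, b_1 = 2.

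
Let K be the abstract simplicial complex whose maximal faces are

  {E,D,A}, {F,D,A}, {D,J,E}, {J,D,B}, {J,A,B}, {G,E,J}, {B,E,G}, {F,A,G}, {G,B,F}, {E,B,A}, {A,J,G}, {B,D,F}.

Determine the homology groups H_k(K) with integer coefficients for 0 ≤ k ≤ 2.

We work with the vertex ordering A < B < D < E < F < G < J. The simplices of K, each written with vertices in increasing order, are:

  0-simplices (7): A, B, D, E, F, G, J
  1-simplices (18): AB, AD, AE, AF, AG, AJ, BD, BE, BF, BG, BJ, DE, DF, DJ, EG, EJ, FG, GJ
  2-simplices (12): ABE, ABJ, ADE, ADF, AFG, AGJ, BDF, BDJ, BEG, BFG, DEJ, EGJ

giving chain groups C_0 ≅ Z^7, C_1 ≅ Z^18, C_2 ≅ Z^12.

Boundary ∂_1: C_1 → C_0 is given by ∂[p,q] = [q] − [p]. For instance
  ∂AJ = J − A.
This gives a 7×18 integer matrix of rank 6; reducing to Smith normal form yields diagonal entries (1,1,1,1,1,1).

∂_2: C_2 → C_1 sends each 2-simplex [p,q,r] to [q,r] − [p,r] + [p,q]. For instance
  ∂AGJ = GJ − AJ + AG,
  ∂AFG = FG − AG + AF.
The resulting 18×12 matrix has rank 12, and its Smith normal form has invariant factors (1,1,1,1,1,1,1,1,1,1,1,2).

Computing H_k = (kernel of ∂_k) / (image of ∂_{k+1}):

  H_0: rank C_0 − rank ∂_1 = 7 − 6 = 1, and the invariant factors of ∂_1 are all 1, so H_0 ≅ Z.
  H_1: rank ker ∂_1 − rank ∂_2 = (18 − 6) − 12 = 0, and ∂_2 has invariant factor 2 > 1, so H_1 ≅ Z_2.
  H_2: rank ker ∂_2 − rank ∂_3 = (12 − 12) − 0 = 0, and there is no ∂_3, so H_2 ≅ 0.

As a check, the Euler characteristic is 7 − 18 + 12 = 1, which agrees with 1 − 0 + 0 = 1.

H_0 ≅ Z,  H_1 ≅ Z_2,  H_2 = 0.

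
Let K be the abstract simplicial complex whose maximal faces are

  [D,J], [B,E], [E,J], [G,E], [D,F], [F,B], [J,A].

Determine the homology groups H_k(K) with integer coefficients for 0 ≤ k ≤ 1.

Order the vertices as A < B < D < E < F < G < J. Listing each simplex with vertices in this order, K has dimension 1 with simplices:

  0-simplices (7): A, B, D, E, F, G, J
  1-simplices (7): AJ, BE, BF, DF, DJ, EG, EJ

giving chain groups C_0 ≅ Z^7, C_1 ≅ Z^7.

∂_1: C_1 → C_0 maps an edge to its endpoints' difference, ∂[p,q] = q − p.
The 7×7 boundary matrix has rank 6 and Smith normal form diag(1,1,1,1,1,1).

Reading off H_k = ker ∂_k / im ∂_{k+1}:

  H_0: rank C_0 − rank ∂_1 = 7 − 6 = 1, and the invariant factors of ∂_1 are all 1, so H_0 = Z.
  H_1: rank ker ∂_1 − rank ∂_2 = (7 − 6) − 0 = 1, and there is no ∂_2, so H_1 = Z.

As a check, the Euler characteristic is 7 − 7 = 0, which agrees with 1 − 1 = 0.

H_0 = Z,  H_1 = Z.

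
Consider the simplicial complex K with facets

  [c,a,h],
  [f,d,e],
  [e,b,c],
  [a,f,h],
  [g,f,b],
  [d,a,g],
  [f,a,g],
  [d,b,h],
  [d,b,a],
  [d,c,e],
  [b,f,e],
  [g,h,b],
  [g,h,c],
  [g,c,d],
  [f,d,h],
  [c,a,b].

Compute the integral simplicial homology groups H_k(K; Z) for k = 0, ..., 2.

H_0 = Z,  H_1 = Z^2,  H_2 = Z.

We work with the vertex ordering a < b < c < d < e < f < g < h. The simplices of K, each written with vertices in increasing order, are:

  0-simplices (8): a, b, c, d, e, f, g, h
  1-simplices (24): ab, ac, ad, af, ag, ah, bc, bd, be, bf, bg, bh, cd, ce, cg, ch, de, df, dg, dh, ef, fg, fh, gh
  2-simplices (16): abc, abd, ach, adg, afg, afh, bce, bdh, bef, bfg, bgh, cde, cdg, cgh, def, dfh

so the chain groups are C_0 ≅ Z^8, C_1 ≅ Z^24, C_2 ≅ Z^16.

The boundary map ∂_1: C_1 → C_0 maps an edge to its endpoints' difference, ∂[p,q] = q − p. For instance
  ∂fh = h − f.
The 8×24 boundary matrix has rank 7 and Smith normal form diag(1,1,1,1,1,1,1).

Boundary ∂_2: C_2 → C_1 sends each 2-simplex [p,q,r] to [q,r] − [p,r] + [p,q]. For instance
  ∂adg = dg − ag + ad,
  ∂bce = ce − be + bc.
The 24×16 boundary matrix has rank 15 and Smith normal form diag(1,1,1,1,1,1,1,1,1,1,1,1,1,1,1).

Computing H_k = (kernel of ∂_k) / (image of ∂_{k+1}):

  H_0: rank C_0 − rank ∂_1 = 8 − 7 = 1, and the invariant factors of ∂_1 are all 1, so H_0 = Z.
  H_1: rank ker ∂_1 − rank ∂_2 = (24 − 7) − 15 = 2, and the invariant factors of ∂_2 are all 1, so H_1 = Z^2.
  H_2: rank ker ∂_2 − rank ∂_3 = (16 − 15) − 0 = 1, and there is no ∂_3, so H_2 = Z.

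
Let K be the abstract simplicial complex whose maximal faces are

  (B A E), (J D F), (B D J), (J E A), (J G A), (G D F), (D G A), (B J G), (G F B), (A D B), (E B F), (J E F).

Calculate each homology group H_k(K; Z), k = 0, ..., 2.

We work with the vertex ordering A < B < D < E < F < G < J. The simplices of K, each written with vertices in increasing order, are:

  0-simplices (7): A, B, D, E, F, G, J
  1-simplices (18): AB, AD, AE, AG, AJ, BD, BE, BF, BG, BJ, DF, DG, DJ, EF, EJ, FG, FJ, GJ
  2-simplices (12): ABD, ABE, ADG, AEJ, AGJ, BDJ, BEF, BFG, BGJ, DFG, DFJ, EFJ

Hence C_0 ≅ Z^7, C_1 ≅ Z^18, C_2 ≅ Z^12.

∂_1: C_1 → C_0 sends each edge [p,q] (with p < q) to q − p. For instance
  ∂AG = G − A.
This gives a 7×18 integer matrix of rank 6; reducing to Smith normal form yields diagonal entries (1,1,1,1,1,1).

Boundary ∂_2: C_2 → C_1 maps a triangle to the signed sum of its edges. For instance
  ∂DFJ = FJ − DJ + DF,
  ∂BDJ = DJ − BJ + BD.
The resulting 18×12 matrix has rank 12, and its Smith normal form has invariant factors (1,1,1,1,1,1,1,1,1,1,1,2).

Computing H_k = (kernel of ∂_k) / (image of ∂_{k+1}):

  H_0: rank C_0 − rank ∂_1 = 7 − 6 = 1, and the invariant factors of ∂_1 are all 1, so H_0 ≅ Z.
  H_1: rank ker ∂_1 − rank ∂_2 = (18 − 6) − 12 = 0, and ∂_2 has invariant factor 2 > 1, so H_1 ≅ Z/2.
  H_2: rank ker ∂_2 − rank ∂_3 = (12 − 12) − 0 = 0, and there is no ∂_3, so H_2 ≅ 0.

As a check, the Euler characteristic is 7 − 18 + 12 = 1, which agrees with 1 − 0 + 0 = 1.
(K is a triangulation of the real projective plane RP^2.)

H_0 = Z,  H_1 = Z/2,  H_2 = 0.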